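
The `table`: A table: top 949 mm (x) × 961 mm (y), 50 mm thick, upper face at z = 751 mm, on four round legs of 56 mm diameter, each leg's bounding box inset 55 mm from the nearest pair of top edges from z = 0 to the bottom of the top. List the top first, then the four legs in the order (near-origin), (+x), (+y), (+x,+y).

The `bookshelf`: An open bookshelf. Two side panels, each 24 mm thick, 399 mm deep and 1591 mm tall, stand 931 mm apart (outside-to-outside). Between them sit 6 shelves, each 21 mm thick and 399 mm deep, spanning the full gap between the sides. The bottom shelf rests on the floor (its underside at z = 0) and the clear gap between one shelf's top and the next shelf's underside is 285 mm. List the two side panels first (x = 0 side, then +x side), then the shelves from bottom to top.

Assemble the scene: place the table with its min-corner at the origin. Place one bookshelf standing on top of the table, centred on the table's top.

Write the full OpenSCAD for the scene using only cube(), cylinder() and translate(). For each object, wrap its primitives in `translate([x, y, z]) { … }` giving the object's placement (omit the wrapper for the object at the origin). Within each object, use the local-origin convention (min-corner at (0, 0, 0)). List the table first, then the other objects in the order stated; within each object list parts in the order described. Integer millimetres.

translate([0, 0, 701]) cube([949, 961, 50]);
translate([83, 83, 0]) cylinder(h = 701, r = 28);
translate([866, 83, 0]) cylinder(h = 701, r = 28);
translate([83, 878, 0]) cylinder(h = 701, r = 28);
translate([866, 878, 0]) cylinder(h = 701, r = 28);
translate([9, 281, 751]) {
  cube([24, 399, 1591]);
  translate([907, 0, 0]) cube([24, 399, 1591]);
  translate([24, 0, 0]) cube([883, 399, 21]);
  translate([24, 0, 306]) cube([883, 399, 21]);
  translate([24, 0, 612]) cube([883, 399, 21]);
  translate([24, 0, 918]) cube([883, 399, 21]);
  translate([24, 0, 1224]) cube([883, 399, 21]);
  translate([24, 0, 1530]) cube([883, 399, 21]);
}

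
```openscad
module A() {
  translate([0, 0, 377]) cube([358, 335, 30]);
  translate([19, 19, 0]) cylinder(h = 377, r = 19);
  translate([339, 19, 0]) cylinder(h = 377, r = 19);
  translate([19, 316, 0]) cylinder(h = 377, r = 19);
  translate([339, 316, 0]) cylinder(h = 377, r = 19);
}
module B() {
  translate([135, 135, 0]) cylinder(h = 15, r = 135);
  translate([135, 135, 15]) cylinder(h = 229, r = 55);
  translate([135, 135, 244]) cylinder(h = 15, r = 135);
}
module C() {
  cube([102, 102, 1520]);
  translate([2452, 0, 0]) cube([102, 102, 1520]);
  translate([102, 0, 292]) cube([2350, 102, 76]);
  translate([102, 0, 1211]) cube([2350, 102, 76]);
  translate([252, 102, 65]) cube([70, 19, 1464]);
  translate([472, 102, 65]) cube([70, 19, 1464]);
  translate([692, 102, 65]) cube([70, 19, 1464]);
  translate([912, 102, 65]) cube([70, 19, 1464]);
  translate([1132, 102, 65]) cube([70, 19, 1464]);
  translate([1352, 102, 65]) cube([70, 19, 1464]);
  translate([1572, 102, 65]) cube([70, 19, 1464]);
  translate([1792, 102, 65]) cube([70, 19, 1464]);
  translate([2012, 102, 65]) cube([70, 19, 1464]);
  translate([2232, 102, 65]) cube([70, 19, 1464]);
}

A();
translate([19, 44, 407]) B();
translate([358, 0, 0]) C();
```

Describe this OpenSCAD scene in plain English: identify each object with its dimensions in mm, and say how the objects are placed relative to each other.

A is a four-legged stool. The seat is a 358×335×30 mm slab whose top surface is at z = 407 mm; four round legs, each 38 mm in diameter, run from the floor (z = 0) to the underside of the seat, each leg's axis is inset half a diameter from the nearest pair of seat edges (so the leg's bounding box is flush with the corner).

B is a spool: two coaxial disc flanges of radius 135 mm and thickness 15 mm, joined by a core cylinder of radius 55 mm and height 229 mm. The lower flange rests on z = 0 and the three cylinders share a vertical axis.

C is a fence section. Two 102×102 mm posts, 1520 mm tall, stand on the floor with a clear span of 2350 mm between their inner faces. Two horizontal rails of 102×76 mm section span the gap between the posts with their undersides at z = 292 mm and z = 1211 mm, flush with the posts' −y face. 10 pickets, each 70 mm wide, 19 mm thick and 1464 mm tall, are fixed to the +y face of the rails with their bottoms at z = 65 mm, evenly spaced across the span with equal gaps (rounded down to the nearest mm) at the −x end and between each pair — any rounding remainder accumulates at the +x end.

The spool is on top of the stool. The fence section is against the stool's +x side, with their −y faces flush.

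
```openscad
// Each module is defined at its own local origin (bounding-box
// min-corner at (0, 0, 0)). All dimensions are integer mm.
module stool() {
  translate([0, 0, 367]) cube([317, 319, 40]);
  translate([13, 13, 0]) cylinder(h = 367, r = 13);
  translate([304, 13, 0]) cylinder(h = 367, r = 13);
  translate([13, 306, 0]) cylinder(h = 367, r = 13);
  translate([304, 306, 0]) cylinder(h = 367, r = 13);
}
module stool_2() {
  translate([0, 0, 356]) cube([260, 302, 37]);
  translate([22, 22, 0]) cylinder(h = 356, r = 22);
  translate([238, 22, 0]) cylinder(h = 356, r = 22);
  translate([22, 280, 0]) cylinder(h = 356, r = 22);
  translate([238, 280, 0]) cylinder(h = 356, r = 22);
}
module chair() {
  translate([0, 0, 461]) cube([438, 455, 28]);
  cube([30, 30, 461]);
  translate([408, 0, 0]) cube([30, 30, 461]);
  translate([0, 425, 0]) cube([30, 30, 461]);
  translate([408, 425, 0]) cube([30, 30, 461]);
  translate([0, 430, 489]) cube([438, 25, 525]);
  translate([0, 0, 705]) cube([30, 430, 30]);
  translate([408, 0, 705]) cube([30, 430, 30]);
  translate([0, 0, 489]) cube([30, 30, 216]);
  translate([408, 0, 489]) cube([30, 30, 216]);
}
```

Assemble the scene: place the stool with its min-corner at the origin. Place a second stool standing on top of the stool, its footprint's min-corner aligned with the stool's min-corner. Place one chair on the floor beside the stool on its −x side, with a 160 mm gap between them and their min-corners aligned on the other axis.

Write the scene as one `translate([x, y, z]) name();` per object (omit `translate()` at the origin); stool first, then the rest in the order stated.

stool();
translate([0, 0, 407]) stool_2();
translate([-598, 0, 0]) chair();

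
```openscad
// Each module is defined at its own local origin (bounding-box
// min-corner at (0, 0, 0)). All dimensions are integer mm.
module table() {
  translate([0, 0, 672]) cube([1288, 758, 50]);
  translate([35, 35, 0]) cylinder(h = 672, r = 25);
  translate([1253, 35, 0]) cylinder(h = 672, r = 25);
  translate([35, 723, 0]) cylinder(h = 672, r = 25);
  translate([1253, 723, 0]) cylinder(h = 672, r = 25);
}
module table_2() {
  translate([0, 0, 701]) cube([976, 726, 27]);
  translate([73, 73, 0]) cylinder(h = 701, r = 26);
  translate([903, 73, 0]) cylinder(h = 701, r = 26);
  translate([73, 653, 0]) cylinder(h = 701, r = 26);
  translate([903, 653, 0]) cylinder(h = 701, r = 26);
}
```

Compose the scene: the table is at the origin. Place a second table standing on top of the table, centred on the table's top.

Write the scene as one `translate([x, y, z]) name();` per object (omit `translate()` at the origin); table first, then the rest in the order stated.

table();
translate([156, 16, 722]) table_2();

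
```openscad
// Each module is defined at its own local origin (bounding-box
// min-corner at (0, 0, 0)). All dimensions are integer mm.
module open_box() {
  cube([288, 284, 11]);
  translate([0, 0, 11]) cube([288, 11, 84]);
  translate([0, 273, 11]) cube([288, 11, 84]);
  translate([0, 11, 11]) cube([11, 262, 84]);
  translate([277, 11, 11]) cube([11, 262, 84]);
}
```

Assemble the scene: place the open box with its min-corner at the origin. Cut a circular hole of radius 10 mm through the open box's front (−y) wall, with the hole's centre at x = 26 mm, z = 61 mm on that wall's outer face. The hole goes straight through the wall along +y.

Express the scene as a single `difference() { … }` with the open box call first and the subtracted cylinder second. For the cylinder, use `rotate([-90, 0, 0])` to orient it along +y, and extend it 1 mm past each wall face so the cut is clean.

difference() {
  open_box();
  translate([26, -1, 61]) rotate([-90, 0, 0]) cylinder(h = 13, r = 10);
}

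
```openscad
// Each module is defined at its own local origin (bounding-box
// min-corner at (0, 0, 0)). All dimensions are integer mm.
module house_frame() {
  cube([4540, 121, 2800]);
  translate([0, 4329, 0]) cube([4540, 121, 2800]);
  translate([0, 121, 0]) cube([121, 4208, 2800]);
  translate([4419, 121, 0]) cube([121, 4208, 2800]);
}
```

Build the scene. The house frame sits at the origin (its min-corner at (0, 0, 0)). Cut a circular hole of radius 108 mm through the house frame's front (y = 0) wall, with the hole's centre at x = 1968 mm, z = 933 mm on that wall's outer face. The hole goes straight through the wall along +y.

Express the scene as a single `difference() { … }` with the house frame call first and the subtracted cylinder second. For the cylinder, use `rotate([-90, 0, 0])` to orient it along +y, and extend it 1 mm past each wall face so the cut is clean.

difference() {
  house_frame();
  translate([1968, -1, 933]) rotate([-90, 0, 0]) cylinder(h = 123, r = 108);
}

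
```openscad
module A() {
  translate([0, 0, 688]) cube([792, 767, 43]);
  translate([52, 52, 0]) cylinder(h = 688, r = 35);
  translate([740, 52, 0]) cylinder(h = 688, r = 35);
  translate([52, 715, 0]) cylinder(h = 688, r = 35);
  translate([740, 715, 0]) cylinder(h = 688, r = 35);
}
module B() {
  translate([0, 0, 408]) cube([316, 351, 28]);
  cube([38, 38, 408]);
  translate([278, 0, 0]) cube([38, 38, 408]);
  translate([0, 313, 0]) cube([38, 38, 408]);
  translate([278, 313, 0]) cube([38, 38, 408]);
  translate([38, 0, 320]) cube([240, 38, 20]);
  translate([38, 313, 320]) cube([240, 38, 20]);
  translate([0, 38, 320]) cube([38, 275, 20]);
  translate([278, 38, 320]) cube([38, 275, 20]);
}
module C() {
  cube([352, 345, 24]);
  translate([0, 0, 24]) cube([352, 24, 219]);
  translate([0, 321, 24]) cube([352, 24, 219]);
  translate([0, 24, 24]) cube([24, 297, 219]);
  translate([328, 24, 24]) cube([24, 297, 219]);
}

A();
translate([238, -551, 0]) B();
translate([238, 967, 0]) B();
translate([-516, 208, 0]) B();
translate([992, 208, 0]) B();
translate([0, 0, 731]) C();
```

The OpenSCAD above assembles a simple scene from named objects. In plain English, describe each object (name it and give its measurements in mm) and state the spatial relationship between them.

A is a table with a 792×767 mm rectangular top, 43 mm thick, top surface at z = 731 mm, supported by four round legs of 70 mm diameter, each leg's bounding box inset 17 mm from the nearest pair of top edges, running from the floor.

B is a four-legged stool. The seat is a 316×351×28 mm slab whose top surface is at z = 436 mm; four square legs, each 38×38 mm in cross-section, run from the floor (z = 0) to the underside of the seat, each flush with a corner of the seat. Four stretchers, 38 mm wide and 20 mm tall, connect adjacent legs with their undersides at z = 320 mm, each running between the inner faces of the legs it joins and aligned with the legs' outer faces on the other axis.

C is an open-topped rectangular box: outside dimensions 352×345×243 mm, with a uniform wall and base thickness of 24 mm. The base is a full 352×345 slab on the floor; four walls sit on top of the base. The front and back walls (the −y and +y sides) span the full width; the two side walls fit between them.

Four stools sit around the table at the −y, +y, −x, +x sides. The open box is on top of the table.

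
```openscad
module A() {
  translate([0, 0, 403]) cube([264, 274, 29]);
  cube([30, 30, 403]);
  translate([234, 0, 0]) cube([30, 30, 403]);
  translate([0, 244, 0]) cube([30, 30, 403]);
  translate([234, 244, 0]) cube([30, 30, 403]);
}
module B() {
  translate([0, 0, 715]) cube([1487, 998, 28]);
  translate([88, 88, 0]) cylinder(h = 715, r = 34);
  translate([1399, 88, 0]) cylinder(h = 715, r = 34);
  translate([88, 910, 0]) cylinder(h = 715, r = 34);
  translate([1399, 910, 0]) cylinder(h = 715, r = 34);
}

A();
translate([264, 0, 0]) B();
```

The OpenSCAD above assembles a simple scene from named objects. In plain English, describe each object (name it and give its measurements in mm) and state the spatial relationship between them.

A is a simple wooden stool: a rectangular seat 264 mm (x) by 274 mm (y), 29 mm thick, top face at z = 432 mm, on four square legs, each 30×30 mm in cross-section. The legs rest on z = 0, each flush with a corner of the seat.

B is a rectangular dining table. The top is 1487×998×28 mm with its upper surface at z = 743 mm. It stands on four round legs of 68 mm diameter, each leg's bounding box inset 54 mm from the nearest pair of top edges, running from the floor to the underside of the top.

The table is against the stool's +x side, with their −y faces flush.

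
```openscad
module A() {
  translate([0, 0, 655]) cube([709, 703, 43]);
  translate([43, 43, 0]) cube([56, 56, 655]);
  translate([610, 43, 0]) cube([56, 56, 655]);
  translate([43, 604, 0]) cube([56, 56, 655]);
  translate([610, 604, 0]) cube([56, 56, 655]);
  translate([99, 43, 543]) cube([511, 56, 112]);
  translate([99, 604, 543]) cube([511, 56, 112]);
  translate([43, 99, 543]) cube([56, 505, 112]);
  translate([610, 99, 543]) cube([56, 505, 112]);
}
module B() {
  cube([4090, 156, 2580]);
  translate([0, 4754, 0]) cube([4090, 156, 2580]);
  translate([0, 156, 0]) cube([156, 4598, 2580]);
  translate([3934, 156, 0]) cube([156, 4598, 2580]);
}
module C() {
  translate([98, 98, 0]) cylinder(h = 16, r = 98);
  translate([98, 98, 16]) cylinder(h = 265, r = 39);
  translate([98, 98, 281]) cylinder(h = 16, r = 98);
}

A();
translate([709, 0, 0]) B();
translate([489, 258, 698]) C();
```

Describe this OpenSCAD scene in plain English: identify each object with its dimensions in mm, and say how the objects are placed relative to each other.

A is a table: top 709 mm (x) × 703 mm (y), 43 mm thick, upper face at z = 698 mm, on four 56×56 mm square legs, each inset 43 mm from the nearest pair of top edges, running from z = 0 to the bottom of the top. Four apron rails, 56 mm thick and 112 mm tall, run between adjacent legs with their top edges flush with the underside of the top and their outer faces flush with the legs' outer faces.

B is a box-shaped house frame (walls only): outside footprint 4090×4910 mm, wall height 2580 mm, wall thickness 156 mm. The two y-facing walls run the full x-width; the two x-facing walls fit between the inner faces of the y-facing walls.

C is a spool: two coaxial disc flanges of radius 98 mm and thickness 16 mm, joined by a core cylinder of radius 39 mm and height 265 mm. The lower flange rests on z = 0 and the three cylinders share a vertical axis.

The house frame is against the table's +x side, with their −y faces flush. The spool is on top of the table.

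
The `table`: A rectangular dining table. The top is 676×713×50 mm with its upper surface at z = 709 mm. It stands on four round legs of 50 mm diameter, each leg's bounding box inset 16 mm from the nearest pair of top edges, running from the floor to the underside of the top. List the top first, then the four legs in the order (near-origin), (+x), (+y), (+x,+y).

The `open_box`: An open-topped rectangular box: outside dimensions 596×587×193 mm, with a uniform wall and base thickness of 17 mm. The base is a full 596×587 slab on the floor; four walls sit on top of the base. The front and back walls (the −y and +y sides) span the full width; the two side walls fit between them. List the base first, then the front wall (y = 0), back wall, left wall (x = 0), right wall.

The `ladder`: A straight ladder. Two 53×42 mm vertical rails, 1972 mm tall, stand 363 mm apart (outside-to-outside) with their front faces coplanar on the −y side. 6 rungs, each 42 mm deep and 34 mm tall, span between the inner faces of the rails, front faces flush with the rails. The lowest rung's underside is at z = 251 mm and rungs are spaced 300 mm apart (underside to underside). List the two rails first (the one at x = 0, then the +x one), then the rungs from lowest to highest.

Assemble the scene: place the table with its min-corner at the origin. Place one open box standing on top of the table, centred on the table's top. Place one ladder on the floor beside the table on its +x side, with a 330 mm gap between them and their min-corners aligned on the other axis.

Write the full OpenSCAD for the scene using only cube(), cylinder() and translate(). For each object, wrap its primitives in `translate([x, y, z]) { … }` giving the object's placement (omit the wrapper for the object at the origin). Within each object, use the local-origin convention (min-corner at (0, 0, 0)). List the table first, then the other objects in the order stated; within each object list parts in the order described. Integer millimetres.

translate([0, 0, 659]) cube([676, 713, 50]);
translate([41, 41, 0]) cylinder(h = 659, r = 25);
translate([635, 41, 0]) cylinder(h = 659, r = 25);
translate([41, 672, 0]) cylinder(h = 659, r = 25);
translate([635, 672, 0]) cylinder(h = 659, r = 25);
translate([40, 63, 709]) {
  cube([596, 587, 17]);
  translate([0, 0, 17]) cube([596, 17, 176]);
  translate([0, 570, 17]) cube([596, 17, 176]);
  translate([0, 17, 17]) cube([17, 553, 176]);
  translate([579, 17, 17]) cube([17, 553, 176]);
}
translate([1006, 0, 0]) {
  cube([53, 42, 1972]);
  translate([310, 0, 0]) cube([53, 42, 1972]);
  translate([53, 0, 251]) cube([257, 42, 34]);
  translate([53, 0, 551]) cube([257, 42, 34]);
  translate([53, 0, 851]) cube([257, 42, 34]);
  translate([53, 0, 1151]) cube([257, 42, 34]);
  translate([53, 0, 1451]) cube([257, 42, 34]);
  translate([53, 0, 1751]) cube([257, 42, 34]);
}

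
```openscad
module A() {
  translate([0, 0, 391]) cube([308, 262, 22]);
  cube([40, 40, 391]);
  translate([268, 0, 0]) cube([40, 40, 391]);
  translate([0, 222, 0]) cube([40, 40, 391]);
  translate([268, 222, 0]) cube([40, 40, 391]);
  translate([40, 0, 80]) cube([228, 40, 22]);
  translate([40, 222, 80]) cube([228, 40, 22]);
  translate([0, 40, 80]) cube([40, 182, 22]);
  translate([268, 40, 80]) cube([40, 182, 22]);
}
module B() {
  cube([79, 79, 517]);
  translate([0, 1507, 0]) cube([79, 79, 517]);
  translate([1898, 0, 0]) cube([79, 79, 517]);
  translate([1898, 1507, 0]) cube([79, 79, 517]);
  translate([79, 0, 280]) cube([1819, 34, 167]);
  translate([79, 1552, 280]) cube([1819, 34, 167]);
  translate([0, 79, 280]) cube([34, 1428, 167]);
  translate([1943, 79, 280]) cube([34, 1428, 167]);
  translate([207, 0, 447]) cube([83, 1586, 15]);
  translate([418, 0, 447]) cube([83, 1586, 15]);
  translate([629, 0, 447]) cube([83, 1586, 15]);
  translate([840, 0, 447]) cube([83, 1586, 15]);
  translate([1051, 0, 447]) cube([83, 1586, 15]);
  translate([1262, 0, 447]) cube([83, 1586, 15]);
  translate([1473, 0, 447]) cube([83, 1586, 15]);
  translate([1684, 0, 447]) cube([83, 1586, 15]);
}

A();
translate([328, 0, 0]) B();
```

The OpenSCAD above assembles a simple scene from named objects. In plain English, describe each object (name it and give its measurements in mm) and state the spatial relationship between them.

A is a simple wooden stool: a rectangular seat 308 mm (x) by 262 mm (y), 22 mm thick, top face at z = 413 mm, on four square legs, each 40×40 mm in cross-section. The legs rest on z = 0, each flush with a corner of the seat. Four stretchers, 40 mm wide and 22 mm tall, connect adjacent legs with their undersides at z = 80 mm, each running between the inner faces of the legs it joins and aligned with the legs' outer faces on the other axis.

B is a bed frame 1977 mm long (x) by 1586 mm wide (y). Four 79×79 mm corner posts, 517 mm tall, at the corners of the footprint. Four rails of 34 mm thickness and 167 mm height run between adjacent posts with their undersides at z = 280 mm, their outer faces flush with the outside of the frame (the two x-running rails run between the posts' inner faces; the two y-running rails run between the posts' inner faces). 8 slats, each 83 mm wide (x) and 15 mm thick, lie across the top of the two x-running rails, running the full 1586 mm width of the frame in y; the slats are evenly spaced along x between the inner faces of the end posts with equal gaps (rounded down to the nearest mm) at the −x end and between each pair — any rounding remainder accumulates at the +x end.

The bed frame is on the floor beside the stool on its +x side.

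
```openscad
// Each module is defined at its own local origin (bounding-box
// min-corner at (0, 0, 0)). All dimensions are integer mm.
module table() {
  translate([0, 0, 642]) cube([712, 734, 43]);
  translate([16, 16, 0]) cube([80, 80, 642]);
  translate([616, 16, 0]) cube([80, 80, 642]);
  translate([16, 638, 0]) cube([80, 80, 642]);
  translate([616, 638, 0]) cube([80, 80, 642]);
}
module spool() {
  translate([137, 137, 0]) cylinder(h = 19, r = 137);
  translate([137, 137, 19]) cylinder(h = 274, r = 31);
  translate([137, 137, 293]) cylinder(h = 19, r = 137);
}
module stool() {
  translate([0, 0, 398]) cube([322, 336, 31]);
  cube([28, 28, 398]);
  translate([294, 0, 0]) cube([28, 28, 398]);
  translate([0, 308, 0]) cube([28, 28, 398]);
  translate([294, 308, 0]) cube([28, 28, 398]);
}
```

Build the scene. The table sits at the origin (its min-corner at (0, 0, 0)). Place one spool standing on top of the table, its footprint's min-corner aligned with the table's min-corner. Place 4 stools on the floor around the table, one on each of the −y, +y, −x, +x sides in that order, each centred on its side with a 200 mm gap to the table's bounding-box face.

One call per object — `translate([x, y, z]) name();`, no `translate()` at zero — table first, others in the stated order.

table();
translate([0, 0, 685]) spool();
translate([195, -536, 0]) stool();
translate([195, 934, 0]) stool();
translate([-522, 199, 0]) stool();
translate([912, 199, 0]) stool();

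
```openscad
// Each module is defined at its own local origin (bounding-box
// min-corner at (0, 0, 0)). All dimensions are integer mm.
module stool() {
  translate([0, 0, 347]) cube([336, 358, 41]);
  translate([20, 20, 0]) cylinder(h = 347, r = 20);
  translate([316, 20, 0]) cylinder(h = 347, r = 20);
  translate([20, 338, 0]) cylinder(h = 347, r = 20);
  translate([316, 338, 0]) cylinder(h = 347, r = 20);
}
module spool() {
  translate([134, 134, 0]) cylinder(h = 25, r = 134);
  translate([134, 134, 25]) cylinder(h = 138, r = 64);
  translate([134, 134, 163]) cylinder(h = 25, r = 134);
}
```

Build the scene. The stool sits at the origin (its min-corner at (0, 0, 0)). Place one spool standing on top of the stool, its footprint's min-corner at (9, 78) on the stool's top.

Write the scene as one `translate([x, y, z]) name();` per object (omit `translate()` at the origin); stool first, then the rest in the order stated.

stool();
translate([9, 78, 388]) spool();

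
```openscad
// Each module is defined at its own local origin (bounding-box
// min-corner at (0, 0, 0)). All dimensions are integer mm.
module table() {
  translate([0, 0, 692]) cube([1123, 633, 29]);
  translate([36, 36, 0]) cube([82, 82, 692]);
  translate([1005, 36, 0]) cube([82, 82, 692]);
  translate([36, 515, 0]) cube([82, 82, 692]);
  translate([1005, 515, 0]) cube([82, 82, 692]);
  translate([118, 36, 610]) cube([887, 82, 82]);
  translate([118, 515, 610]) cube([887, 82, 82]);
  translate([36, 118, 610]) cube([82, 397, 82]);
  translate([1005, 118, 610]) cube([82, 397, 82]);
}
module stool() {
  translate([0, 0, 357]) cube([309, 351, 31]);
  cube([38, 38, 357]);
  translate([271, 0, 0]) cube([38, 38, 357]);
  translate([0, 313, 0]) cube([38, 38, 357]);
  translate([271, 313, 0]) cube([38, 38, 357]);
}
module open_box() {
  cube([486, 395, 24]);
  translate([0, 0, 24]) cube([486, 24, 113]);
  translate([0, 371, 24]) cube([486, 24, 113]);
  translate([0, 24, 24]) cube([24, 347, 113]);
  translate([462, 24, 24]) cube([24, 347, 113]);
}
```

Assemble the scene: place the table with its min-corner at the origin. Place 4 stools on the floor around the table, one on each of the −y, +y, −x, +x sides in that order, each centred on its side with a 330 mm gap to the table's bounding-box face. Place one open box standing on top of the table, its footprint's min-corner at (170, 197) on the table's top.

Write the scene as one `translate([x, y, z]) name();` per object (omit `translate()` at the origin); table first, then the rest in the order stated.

table();
translate([407, -681, 0]) stool();
translate([407, 963, 0]) stool();
translate([-639, 141, 0]) stool();
translate([1453, 141, 0]) stool();
translate([170, 197, 721]) open_box();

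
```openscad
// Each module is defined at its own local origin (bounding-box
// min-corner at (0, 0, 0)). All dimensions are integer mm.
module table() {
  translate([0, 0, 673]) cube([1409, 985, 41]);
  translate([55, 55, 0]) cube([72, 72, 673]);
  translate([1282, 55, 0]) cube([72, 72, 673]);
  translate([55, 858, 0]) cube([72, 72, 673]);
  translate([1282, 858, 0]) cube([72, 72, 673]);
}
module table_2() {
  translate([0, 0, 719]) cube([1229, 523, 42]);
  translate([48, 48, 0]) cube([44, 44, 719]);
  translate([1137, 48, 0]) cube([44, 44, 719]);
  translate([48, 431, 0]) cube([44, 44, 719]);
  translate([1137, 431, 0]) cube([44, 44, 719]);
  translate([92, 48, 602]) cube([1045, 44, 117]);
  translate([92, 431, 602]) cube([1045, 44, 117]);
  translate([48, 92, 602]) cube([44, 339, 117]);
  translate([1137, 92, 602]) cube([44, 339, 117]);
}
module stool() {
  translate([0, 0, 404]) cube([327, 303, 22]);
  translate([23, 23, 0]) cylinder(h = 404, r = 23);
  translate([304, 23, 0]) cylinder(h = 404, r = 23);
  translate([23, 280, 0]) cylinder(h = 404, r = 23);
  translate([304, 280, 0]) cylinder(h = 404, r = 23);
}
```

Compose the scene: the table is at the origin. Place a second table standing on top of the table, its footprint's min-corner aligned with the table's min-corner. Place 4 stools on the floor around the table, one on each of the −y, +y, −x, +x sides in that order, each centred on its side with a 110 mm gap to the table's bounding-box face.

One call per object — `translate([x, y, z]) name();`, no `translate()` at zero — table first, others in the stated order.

table();
translate([0, 0, 714]) table_2();
translate([541, -413, 0]) stool();
translate([541, 1095, 0]) stool();
translate([-437, 341, 0]) stool();
translate([1519, 341, 0]) stool();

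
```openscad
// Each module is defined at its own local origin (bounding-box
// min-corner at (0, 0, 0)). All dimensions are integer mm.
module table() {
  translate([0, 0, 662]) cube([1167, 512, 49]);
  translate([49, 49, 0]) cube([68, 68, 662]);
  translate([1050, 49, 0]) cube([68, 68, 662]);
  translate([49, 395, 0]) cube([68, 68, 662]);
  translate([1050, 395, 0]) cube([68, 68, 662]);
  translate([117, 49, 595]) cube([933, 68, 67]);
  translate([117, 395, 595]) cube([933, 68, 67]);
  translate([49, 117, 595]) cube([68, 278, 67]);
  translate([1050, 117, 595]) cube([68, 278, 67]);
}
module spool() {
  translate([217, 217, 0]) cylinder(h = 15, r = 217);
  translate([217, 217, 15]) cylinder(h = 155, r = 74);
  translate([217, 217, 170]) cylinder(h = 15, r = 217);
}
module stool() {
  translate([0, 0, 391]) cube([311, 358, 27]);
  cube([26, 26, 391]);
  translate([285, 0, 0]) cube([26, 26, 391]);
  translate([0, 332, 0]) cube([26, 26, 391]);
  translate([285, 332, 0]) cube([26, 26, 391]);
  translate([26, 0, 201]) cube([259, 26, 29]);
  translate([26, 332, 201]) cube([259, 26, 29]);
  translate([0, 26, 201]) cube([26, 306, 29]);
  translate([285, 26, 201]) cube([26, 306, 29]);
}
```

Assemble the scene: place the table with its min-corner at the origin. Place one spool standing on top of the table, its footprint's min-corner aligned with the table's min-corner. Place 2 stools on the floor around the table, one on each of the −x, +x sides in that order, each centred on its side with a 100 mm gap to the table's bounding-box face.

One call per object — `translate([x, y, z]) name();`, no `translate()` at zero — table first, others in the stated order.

table();
translate([0, 0, 711]) spool();
translate([-411, 77, 0]) stool();
translate([1267, 77, 0]) stool();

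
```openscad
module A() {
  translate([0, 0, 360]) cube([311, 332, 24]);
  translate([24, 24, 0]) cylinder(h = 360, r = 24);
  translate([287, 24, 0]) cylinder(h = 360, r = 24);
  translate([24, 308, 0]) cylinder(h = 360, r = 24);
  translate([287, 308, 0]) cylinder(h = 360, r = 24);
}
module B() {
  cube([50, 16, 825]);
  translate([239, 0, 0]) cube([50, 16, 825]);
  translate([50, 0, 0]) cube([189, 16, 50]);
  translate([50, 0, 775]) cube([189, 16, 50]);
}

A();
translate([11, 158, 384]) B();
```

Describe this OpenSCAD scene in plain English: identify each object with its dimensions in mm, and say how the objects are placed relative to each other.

A is a four-legged stool. The seat is 311×332 mm, 24 mm thick, top at z = 384 mm. It stands on four round legs, each 48 mm in diameter, from z = 0 to the seat underside, each leg's axis is inset half a diameter from the nearest pair of seat edges (so the leg's bounding box is flush with the corner).

B is a picture frame with a 189×725 mm rectangular opening (x by z) and a uniform 50 mm border on every side. Frame depth is 16 mm along y. It is built from two vertical stiles running the full outside height and two horizontal rails spanning the gap between the stiles.

The picture frame is on top of the stool, centred.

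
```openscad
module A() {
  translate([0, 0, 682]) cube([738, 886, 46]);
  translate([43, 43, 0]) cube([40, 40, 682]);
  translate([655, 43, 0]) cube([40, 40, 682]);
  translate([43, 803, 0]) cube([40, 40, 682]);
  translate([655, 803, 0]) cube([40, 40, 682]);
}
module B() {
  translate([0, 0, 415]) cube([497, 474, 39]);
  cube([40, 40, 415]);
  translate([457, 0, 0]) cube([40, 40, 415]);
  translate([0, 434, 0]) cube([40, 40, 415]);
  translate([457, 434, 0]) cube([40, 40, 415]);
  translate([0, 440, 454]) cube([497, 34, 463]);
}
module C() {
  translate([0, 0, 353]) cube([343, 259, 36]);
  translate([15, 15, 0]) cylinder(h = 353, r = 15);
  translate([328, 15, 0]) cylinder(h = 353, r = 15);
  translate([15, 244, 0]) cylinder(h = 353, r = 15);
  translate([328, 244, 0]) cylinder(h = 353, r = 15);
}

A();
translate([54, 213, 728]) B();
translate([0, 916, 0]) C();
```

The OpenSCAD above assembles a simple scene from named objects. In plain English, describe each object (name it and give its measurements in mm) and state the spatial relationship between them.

A is a table: top 738 mm (x) × 886 mm (y), 46 mm thick, upper face at z = 728 mm, on four 40×40 mm square legs, each inset 43 mm from the nearest pair of top edges, running from z = 0 to the bottom of the top.

B is a chair. The seat is a 497×474×39 mm slab with its top at z = 454 mm, on four 40×40 mm corner legs (flush with the seat edges, standing on z = 0). A flat backrest 34 mm thick, 463 mm tall, spans the full seat width and rises from the seat top along its +y edge, rear face flush with the rear of the seat.

C is a four-legged stool. The seat is 343×259 mm, 36 mm thick, top at z = 389 mm. It stands on four round legs, each 30 mm in diameter, from z = 0 to the seat underside, each leg's axis is inset half a diameter from the nearest pair of seat edges (so the leg's bounding box is flush with the corner).

The chair is on top of the table. The stool is on the floor beside the table on its +y side.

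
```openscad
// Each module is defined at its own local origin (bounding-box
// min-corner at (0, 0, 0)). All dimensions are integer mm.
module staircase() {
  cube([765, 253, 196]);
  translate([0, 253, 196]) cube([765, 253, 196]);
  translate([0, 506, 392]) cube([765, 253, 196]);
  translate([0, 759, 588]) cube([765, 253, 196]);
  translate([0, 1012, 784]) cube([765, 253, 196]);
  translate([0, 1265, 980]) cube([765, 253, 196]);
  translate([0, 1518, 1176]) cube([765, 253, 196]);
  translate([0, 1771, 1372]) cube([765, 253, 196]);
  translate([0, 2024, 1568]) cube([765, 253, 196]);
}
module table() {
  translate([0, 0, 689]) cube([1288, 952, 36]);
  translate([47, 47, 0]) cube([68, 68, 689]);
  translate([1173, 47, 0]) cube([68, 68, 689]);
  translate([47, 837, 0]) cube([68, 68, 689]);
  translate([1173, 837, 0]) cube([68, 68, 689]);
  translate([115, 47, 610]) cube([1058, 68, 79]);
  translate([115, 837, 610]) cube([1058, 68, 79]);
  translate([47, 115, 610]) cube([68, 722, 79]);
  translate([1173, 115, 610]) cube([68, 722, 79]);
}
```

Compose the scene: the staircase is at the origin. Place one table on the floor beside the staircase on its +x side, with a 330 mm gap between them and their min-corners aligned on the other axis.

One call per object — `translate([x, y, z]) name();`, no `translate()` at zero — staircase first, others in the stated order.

staircase();
translate([1095, 0, 0]) table();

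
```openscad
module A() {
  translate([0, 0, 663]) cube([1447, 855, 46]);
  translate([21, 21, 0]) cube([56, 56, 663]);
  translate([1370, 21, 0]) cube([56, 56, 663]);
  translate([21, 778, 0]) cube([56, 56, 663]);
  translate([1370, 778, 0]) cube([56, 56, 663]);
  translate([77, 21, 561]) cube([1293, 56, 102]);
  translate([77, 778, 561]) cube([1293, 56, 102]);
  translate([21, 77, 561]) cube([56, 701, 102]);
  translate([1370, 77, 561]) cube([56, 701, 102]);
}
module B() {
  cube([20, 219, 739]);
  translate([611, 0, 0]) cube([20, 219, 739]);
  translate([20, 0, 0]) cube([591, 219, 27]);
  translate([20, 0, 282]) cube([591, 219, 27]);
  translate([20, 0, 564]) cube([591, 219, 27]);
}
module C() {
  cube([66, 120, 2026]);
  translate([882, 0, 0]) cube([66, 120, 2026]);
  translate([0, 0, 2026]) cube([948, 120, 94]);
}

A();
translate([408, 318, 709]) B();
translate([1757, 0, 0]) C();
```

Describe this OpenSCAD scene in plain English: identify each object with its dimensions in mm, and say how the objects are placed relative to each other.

A is a table with a 1447×855 mm rectangular top, 46 mm thick, top surface at z = 709 mm, supported by four 56×56 mm square legs, each inset 21 mm from the nearest pair of top edges, running from the floor. Four apron rails, 56 mm thick and 102 mm tall, run between adjacent legs with their top edges flush with the underside of the top and their outer faces flush with the legs' outer faces.

B is an open bookshelf. Two side panels, each 20 mm thick, 219 mm deep and 739 mm tall, stand 631 mm apart (outside-to-outside). Between them sit 3 shelves, each 27 mm thick and 219 mm deep, spanning the full gap between the sides. The bottom shelf rests on the floor (its underside at z = 0) and the clear gap between one shelf's top and the next shelf's underside is 255 mm.

C is a rectangular door frame: two vertical jambs of 66×120 mm section, 2026 mm tall, with a clear opening 816 mm wide between their inner faces. A header 94 mm tall and 120 mm deep lies on top of the jambs and spans the full outside width.

The bookshelf is on top of the table, centred. The door frame is on the floor beside the table on its +x side.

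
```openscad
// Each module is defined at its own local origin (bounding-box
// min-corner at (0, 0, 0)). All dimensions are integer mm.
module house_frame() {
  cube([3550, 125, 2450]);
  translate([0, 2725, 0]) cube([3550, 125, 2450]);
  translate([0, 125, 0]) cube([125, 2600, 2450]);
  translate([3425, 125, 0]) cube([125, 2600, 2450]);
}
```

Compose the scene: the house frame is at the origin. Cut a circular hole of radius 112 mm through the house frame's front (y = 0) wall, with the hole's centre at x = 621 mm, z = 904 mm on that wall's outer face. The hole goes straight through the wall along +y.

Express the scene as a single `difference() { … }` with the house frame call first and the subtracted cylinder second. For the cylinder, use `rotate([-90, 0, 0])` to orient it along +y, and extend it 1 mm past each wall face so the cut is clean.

difference() {
  house_frame();
  translate([621, -1, 904]) rotate([-90, 0, 0]) cylinder(h = 127, r = 112);
}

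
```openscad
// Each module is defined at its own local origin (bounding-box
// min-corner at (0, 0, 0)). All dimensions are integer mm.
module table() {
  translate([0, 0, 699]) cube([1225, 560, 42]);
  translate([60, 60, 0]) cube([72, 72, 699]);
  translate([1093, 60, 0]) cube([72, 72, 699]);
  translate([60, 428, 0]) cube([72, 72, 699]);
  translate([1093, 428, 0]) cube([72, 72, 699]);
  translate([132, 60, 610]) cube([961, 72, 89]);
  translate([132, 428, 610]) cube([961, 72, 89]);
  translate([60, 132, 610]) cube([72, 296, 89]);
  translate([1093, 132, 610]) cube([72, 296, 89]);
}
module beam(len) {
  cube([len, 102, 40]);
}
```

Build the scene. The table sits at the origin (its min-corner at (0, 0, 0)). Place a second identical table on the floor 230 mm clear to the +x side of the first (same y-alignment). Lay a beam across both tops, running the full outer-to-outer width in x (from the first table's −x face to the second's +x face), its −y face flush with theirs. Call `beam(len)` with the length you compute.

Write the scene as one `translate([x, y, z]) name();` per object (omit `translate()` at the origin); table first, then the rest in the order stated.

table();
translate([1455, 0, 0]) table();
translate([0, 0, 741]) beam(2680);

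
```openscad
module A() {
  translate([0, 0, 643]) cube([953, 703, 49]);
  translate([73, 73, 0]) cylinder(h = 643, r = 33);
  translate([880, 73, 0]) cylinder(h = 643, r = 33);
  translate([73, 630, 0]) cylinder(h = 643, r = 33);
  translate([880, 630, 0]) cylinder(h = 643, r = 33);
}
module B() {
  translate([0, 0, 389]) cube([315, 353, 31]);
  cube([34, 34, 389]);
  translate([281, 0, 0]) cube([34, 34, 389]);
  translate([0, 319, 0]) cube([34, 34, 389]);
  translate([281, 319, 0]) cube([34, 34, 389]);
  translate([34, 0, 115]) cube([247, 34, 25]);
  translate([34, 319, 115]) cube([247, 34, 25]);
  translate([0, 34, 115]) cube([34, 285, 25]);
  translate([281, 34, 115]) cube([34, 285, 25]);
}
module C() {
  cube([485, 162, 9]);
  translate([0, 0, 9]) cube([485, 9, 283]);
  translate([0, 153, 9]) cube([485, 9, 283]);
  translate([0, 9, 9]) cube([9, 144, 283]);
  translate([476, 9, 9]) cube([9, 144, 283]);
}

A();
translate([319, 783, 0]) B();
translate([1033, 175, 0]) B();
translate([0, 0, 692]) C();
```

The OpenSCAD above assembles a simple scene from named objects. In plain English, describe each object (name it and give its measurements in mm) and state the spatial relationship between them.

A is a rectangular dining table. The top is 953×703×49 mm with its upper surface at z = 692 mm. It stands on four round legs of 66 mm diameter, each leg's bounding box inset 40 mm from the nearest pair of top edges, running from the floor to the underside of the top.

B is a four-legged stool. The seat is a 315×353×31 mm slab whose top surface is at z = 420 mm; four square legs, each 34×34 mm in cross-section, run from the floor (z = 0) to the underside of the seat, each flush with a corner of the seat. Four stretchers, 34 mm wide and 25 mm tall, connect adjacent legs with their undersides at z = 115 mm, each running between the inner faces of the legs it joins and aligned with the legs' outer faces on the other axis.

C is an open storage box with external size 485×162×292 mm and wall thickness 9 mm (the base is also 9 mm thick). The base covers the whole footprint; the four walls stand on the base, with the y-facing walls full-width and the x-facing walls fitting between their inner faces.

Two stools sit around the table at the +y, +x sides. The open box is on top of the table.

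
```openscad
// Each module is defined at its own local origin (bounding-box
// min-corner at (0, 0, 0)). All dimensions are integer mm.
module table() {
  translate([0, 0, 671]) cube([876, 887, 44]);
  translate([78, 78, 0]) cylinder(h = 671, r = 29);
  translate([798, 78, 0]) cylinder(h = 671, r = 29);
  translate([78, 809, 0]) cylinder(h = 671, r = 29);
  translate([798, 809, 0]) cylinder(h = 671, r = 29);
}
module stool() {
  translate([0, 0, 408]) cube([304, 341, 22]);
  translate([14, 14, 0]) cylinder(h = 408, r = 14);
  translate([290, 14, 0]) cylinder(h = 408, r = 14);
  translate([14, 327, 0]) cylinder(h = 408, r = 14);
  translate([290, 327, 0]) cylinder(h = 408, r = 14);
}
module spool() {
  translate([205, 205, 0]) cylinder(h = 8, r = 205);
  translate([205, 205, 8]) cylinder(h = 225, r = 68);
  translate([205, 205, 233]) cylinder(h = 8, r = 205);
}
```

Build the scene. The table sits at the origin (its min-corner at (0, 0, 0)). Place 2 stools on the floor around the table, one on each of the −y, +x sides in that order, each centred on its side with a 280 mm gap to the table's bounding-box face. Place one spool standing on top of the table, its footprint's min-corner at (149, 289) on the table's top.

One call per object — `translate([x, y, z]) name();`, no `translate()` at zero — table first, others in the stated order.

table();
translate([286, -621, 0]) stool();
translate([1156, 273, 0]) stool();
translate([149, 289, 715]) spool();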